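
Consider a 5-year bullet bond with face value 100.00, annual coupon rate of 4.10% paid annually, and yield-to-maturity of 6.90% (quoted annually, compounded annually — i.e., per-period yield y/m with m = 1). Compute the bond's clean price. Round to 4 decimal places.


Answer: Price = 88.4886

Derivation:
Coupon per period c = face * coupon_rate / m = 4.100000
Periods per year m = 1; per-period yield y/m = 0.069000
Number of cashflows N = 5
Cashflows (t years, CF_t, discount factor 1/(1+y/m)^(m*t), PV):
  t = 1.0000: CF_t = 4.100000, DF = 0.935454, PV = 3.835360
  t = 2.0000: CF_t = 4.100000, DF = 0.875074, PV = 3.587802
  t = 3.0000: CF_t = 4.100000, DF = 0.818591, PV = 3.356222
  t = 4.0000: CF_t = 4.100000, DF = 0.765754, PV = 3.139591
  t = 5.0000: CF_t = 104.100000, DF = 0.716327, PV = 74.569667
Price P = sum_t PV_t = 88.488642


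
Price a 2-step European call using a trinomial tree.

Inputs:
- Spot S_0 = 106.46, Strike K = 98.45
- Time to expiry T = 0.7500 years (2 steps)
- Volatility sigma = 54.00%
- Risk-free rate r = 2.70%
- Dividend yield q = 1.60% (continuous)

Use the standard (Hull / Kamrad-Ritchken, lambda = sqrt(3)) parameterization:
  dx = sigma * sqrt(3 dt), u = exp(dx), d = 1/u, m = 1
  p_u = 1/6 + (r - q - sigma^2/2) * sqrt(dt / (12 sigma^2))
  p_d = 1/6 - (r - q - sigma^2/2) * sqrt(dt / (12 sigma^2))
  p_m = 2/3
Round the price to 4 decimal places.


dt = T/N = 0.375000; dx = sigma*sqrt(3*dt) = 0.572756
u = exp(dx) = 1.773148; d = 1/u = 0.563969
p_u = 0.122538, p_m = 0.666667, p_d = 0.210795
Discount per step: exp(-r*dt) = 0.989926
Stock lattice S(k, j) with j the centered position index:
  k=0: S(0,+0) = 106.4600
  k=1: S(1,-1) = 60.0401; S(1,+0) = 106.4600; S(1,+1) = 188.7693
  k=2: S(2,-2) = 33.8607; S(2,-1) = 60.0401; S(2,+0) = 106.4600; S(2,+1) = 188.7693; S(2,+2) = 334.7160
Terminal payoffs V(N, j) = max(S_T - K, 0):
  V(2,-2) = 0.000000; V(2,-1) = 0.000000; V(2,+0) = 8.010000; V(2,+1) = 90.319335; V(2,+2) = 236.265967
Backward induction: V(k, j) = exp(-r*dt) * [p_u * V(k+1, j+1) + p_m * V(k+1, j) + p_d * V(k+1, j-1)]
  V(1,-1) = exp(-r*dt) * [p_u*8.010000 + p_m*0.000000 + p_d*0.000000] = 0.971641
  V(1,+0) = exp(-r*dt) * [p_u*90.319335 + p_m*8.010000 + p_d*0.000000] = 16.242259
  V(1,+1) = exp(-r*dt) * [p_u*236.265967 + p_m*90.319335 + p_d*8.010000] = 89.937667
  V(0,+0) = exp(-r*dt) * [p_u*89.937667 + p_m*16.242259 + p_d*0.971641] = 21.831601

Answer: Price = V(0,0) = 21.8316


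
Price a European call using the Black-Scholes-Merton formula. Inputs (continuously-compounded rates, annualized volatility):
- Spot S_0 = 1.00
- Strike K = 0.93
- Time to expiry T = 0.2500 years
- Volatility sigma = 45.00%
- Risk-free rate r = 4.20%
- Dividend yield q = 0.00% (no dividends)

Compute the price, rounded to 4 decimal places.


Answer: Price = 0.1316

Derivation:
d1 = (ln(S/K) + (r - q + 0.5*sigma^2) * T) / (sigma * sqrt(T)) = 0.48170308
d2 = d1 - sigma * sqrt(T) = 0.25670308
exp(-rT) = 0.98955493; exp(-qT) = 1.00000000
C = S_0 * exp(-qT) * N(d1) - K * exp(-rT) * N(d2)
N(d1) = 0.68499156; N(d2) = 0.60129600
C = 1.0000 * 1.00000000 * 0.68499156 - 0.9300 * 0.98955493 * 0.60129600 = 0.1316


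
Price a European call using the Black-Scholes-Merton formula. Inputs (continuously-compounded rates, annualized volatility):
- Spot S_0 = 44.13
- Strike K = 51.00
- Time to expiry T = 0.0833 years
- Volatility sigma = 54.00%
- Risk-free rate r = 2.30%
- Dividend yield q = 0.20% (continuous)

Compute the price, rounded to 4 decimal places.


d1 = (ln(S/K) + (r - q + 0.5*sigma^2) * T) / (sigma * sqrt(T)) = -0.83919488
d2 = d1 - sigma * sqrt(T) = -0.99504827
exp(-rT) = 0.99808593; exp(-qT) = 0.99983341
C = S_0 * exp(-qT) * N(d1) - K * exp(-rT) * N(d2)
N(d1) = 0.20067998; N(d2) = 0.15985639
C = 44.1300 * 0.99983341 * 0.20067998 - 51.0000 * 0.99808593 * 0.15985639 = 0.7175

Answer: Price = 0.7175


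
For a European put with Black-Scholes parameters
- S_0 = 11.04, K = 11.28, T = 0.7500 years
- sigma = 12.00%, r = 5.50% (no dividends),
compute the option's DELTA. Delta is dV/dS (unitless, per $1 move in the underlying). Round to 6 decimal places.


Answer: Delta = -0.404411

Derivation:
d1 = 0.2419462781; d2 = 0.1380232296
phi(d1) = 0.3874348653; exp(-qT) = 1.0000000000; exp(-rT) = 0.9595892027
N(-d1) = 0.4044108952
Delta = -exp(-qT) * N(-d1) = -1.0000000000 * 0.4044108952 = -0.404411


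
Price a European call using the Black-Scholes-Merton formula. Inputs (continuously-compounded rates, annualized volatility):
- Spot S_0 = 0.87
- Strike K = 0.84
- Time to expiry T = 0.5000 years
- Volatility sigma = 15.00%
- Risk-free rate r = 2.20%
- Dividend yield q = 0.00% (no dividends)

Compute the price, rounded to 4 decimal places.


d1 = (ln(S/K) + (r - q + 0.5*sigma^2) * T) / (sigma * sqrt(T)) = 0.48758614
d2 = d1 - sigma * sqrt(T) = 0.38152012
exp(-rT) = 0.98906028; exp(-qT) = 1.00000000
C = S_0 * exp(-qT) * N(d1) - K * exp(-rT) * N(d2)
N(d1) = 0.68707849; N(d2) = 0.64859133
C = 0.8700 * 1.00000000 * 0.68707849 - 0.8400 * 0.98906028 * 0.64859133 = 0.0589

Answer: Price = 0.0589


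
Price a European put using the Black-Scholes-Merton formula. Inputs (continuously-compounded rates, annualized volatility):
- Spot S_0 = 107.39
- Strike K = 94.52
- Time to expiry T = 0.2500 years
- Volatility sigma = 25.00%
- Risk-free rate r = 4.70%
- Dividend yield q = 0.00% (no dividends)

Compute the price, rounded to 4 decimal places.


Answer: Price = 0.8325

Derivation:
d1 = (ln(S/K) + (r - q + 0.5*sigma^2) * T) / (sigma * sqrt(T)) = 1.17774492
d2 = d1 - sigma * sqrt(T) = 1.05274492
exp(-rT) = 0.98831876; exp(-qT) = 1.00000000
P = K * exp(-rT) * N(-d2) - S_0 * exp(-qT) * N(-d1)
N(-d1) = 0.11944916; N(-d2) = 0.14622896
P = 94.5200 * 0.98831876 * 0.14622896 - 107.3900 * 1.00000000 * 0.11944916 = 0.8325


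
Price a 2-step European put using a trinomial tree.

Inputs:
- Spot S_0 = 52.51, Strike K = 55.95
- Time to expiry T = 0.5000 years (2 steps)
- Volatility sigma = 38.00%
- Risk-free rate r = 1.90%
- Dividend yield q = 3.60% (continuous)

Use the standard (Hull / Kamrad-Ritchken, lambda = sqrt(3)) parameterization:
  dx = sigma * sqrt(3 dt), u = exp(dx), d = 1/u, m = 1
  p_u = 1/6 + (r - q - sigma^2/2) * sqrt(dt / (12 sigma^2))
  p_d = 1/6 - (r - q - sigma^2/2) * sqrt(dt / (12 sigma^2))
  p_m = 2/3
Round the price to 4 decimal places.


Answer: Price = V(0,0) = 7.6530

Derivation:
dt = T/N = 0.250000; dx = sigma*sqrt(3*dt) = 0.329090
u = exp(dx) = 1.389702; d = 1/u = 0.719579
p_u = 0.132785, p_m = 0.666667, p_d = 0.200548
Discount per step: exp(-r*dt) = 0.995261
Stock lattice S(k, j) with j the centered position index:
  k=0: S(0,+0) = 52.5100
  k=1: S(1,-1) = 37.7851; S(1,+0) = 52.5100; S(1,+1) = 72.9733
  k=2: S(2,-2) = 27.1893; S(2,-1) = 37.7851; S(2,+0) = 52.5100; S(2,+1) = 72.9733; S(2,+2) = 101.4111
Terminal payoffs V(N, j) = max(K - S_T, 0):
  V(2,-2) = 28.760678; V(2,-1) = 18.164933; V(2,+0) = 3.440000; V(2,+1) = 0.000000; V(2,+2) = 0.000000
Backward induction: V(k, j) = exp(-r*dt) * [p_u * V(k+1, j+1) + p_m * V(k+1, j) + p_d * V(k+1, j-1)]
  V(1,-1) = exp(-r*dt) * [p_u*3.440000 + p_m*18.164933 + p_d*28.760678] = 18.247751
  V(1,+0) = exp(-r*dt) * [p_u*0.000000 + p_m*3.440000 + p_d*18.164933] = 5.908144
  V(1,+1) = exp(-r*dt) * [p_u*0.000000 + p_m*0.000000 + p_d*3.440000] = 0.686616
  V(0,+0) = exp(-r*dt) * [p_u*0.686616 + p_m*5.908144 + p_d*18.247751] = 7.653047


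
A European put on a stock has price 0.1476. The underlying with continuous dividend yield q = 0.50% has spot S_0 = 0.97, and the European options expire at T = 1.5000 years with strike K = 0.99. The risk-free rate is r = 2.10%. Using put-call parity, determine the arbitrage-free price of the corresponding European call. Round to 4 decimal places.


Answer: Call price = 0.1511

Derivation:
Put-call parity: C - P = S_0 * exp(-qT) - K * exp(-rT).
S_0 * exp(-qT) = 0.9700 * 0.99252805 = 0.96275221
K * exp(-rT) = 0.9900 * 0.96899096 = 0.95930105
C = P + S*exp(-qT) - K*exp(-rT)
C = 0.1476 + 0.96275221 - 0.95930105 = 0.1511


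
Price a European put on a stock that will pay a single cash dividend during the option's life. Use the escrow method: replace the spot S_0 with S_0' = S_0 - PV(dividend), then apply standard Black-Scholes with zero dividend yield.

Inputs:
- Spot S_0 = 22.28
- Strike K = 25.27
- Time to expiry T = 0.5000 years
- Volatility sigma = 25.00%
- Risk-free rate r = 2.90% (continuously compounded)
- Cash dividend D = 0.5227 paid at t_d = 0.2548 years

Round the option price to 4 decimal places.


Answer: Price = 3.6711

Derivation:
PV(D) = D * exp(-r * t_d) = 0.5227 * 0.99263803 = 0.51885190
S_0' = S_0 - PV(D) = 22.2800 - 0.51885190 = 21.76114810
d1 = (ln(S_0'/K) + (r + sigma^2/2)*T) / (sigma*sqrt(T)) = -0.67524024
d2 = d1 - sigma*sqrt(T) = -0.85201694
exp(-rT) = 0.98560462
N(-d1) = 0.75023843; N(-d2) = 0.80289765
P = K * exp(-rT) * N(-d2) - S_0' * N(-d1) = 25.2700 * 0.98560462 * 0.80289765 - 21.76114810 * 0.75023843 = 3.6711


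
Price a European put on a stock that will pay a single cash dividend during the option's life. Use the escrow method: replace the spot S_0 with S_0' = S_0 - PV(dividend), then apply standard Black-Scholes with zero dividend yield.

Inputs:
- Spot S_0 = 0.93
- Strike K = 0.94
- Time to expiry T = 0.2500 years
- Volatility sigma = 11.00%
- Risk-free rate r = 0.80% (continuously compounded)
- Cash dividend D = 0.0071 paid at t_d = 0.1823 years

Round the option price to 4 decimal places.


Answer: Price = 0.0289

Derivation:
PV(D) = D * exp(-r * t_d) = 0.0071 * 0.99854266 = 0.00708965
S_0' = S_0 - PV(D) = 0.9300 - 0.00708965 = 0.92291035
d1 = (ln(S_0'/K) + (r + sigma^2/2)*T) / (sigma*sqrt(T)) = -0.26973232
d2 = d1 - sigma*sqrt(T) = -0.32473232
exp(-rT) = 0.99800200
N(-d1) = 0.60631690; N(-d2) = 0.62730816
P = K * exp(-rT) * N(-d2) - S_0' * N(-d1) = 0.9400 * 0.99800200 * 0.62730816 - 0.92291035 * 0.60631690 = 0.0289


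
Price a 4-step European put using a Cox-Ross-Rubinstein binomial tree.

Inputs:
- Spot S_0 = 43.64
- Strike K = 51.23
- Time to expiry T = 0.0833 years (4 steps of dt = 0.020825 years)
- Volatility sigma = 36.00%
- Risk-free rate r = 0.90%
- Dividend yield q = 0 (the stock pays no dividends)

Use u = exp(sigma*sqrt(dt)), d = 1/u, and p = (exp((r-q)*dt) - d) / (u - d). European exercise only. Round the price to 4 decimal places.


Answer: Price = V(0,0) = 7.6936

Derivation:
dt = T/N = 0.020825
u = exp(sigma*sqrt(dt)) = 1.053324; d = 1/u = 0.949375
p = (exp((r-q)*dt) - d) / (u - d) = 0.488818
Discount per step: exp(-r*dt) = 0.999813
Stock lattice S(k, i) with i counting down-moves:
  k=0: S(0,0) = 43.6400
  k=1: S(1,0) = 45.9671; S(1,1) = 41.4307
  k=2: S(2,0) = 48.4182; S(2,1) = 43.6400; S(2,2) = 39.3333
  k=3: S(3,0) = 51.0001; S(3,1) = 45.9671; S(3,2) = 41.4307; S(3,3) = 37.3421
  k=4: S(4,0) = 53.7196; S(4,1) = 48.4182; S(4,2) = 43.6400; S(4,3) = 39.3333; S(4,4) = 35.4516
Terminal payoffs V(N, i) = max(K - S_T, 0):
  V(4,0) = 0.000000; V(4,1) = 2.811769; V(4,2) = 7.590000; V(4,3) = 11.896684; V(4,4) = 15.778356
Backward induction: V(k, i) = exp(-r*dt) * [p * V(k+1, i) + (1-p) * V(k+1, i+1)].
  V(3,0) = exp(-r*dt) * [p*0.000000 + (1-p)*2.811769] = 1.437055
  V(3,1) = exp(-r*dt) * [p*2.811769 + (1-p)*7.590000] = 5.253328
  V(3,2) = exp(-r*dt) * [p*7.590000 + (1-p)*11.896684] = 9.789663
  V(3,3) = exp(-r*dt) * [p*11.896684 + (1-p)*15.778356] = 13.878322
  V(2,0) = exp(-r*dt) * [p*1.437055 + (1-p)*5.253328] = 3.387229
  V(2,1) = exp(-r*dt) * [p*5.253328 + (1-p)*9.789663] = 7.570800
  V(2,2) = exp(-r*dt) * [p*9.789663 + (1-p)*13.878322] = 11.877484
  V(1,0) = exp(-r*dt) * [p*3.387229 + (1-p)*7.570800] = 5.524758
  V(1,1) = exp(-r*dt) * [p*7.570800 + (1-p)*11.877484] = 9.770466
  V(0,0) = exp(-r*dt) * [p*5.524758 + (1-p)*9.770466] = 7.693644


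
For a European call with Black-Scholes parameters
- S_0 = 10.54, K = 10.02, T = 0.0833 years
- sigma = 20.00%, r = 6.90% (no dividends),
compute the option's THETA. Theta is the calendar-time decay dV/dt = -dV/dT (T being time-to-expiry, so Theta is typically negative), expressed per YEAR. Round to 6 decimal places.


Answer: Theta = -1.448636

Derivation:
d1 = 1.0049315929; d2 = 0.9472081141
phi(d1) = 0.2407774331; exp(-qT) = 1.0000000000; exp(-rT) = 0.9942687864
Theta = -S*exp(-qT)*phi(d1)*sigma/(2*sqrt(T)) - r*K*exp(-rT)*N(d2) + q*S*exp(-qT)*N(d1)
N(d1) = 0.8425351047; N(d2) = 0.8282336293; sqrt(T) = 0.2886173938
Term 1 = -10.5400 * 1.0000000000 * 0.2407774331 * 0.2000 / (2 * 0.2886173938) = -0.8792935559
Term 2 = -0.0690 * 10.0200 * 0.9942687864 * 0.8282336293 = -0.5693423352
Term 3 = 0 (no dividend yield, q = 0)
Theta = -0.8792935559 + (-0.5693423352) + (0.0000000000) = -1.448636


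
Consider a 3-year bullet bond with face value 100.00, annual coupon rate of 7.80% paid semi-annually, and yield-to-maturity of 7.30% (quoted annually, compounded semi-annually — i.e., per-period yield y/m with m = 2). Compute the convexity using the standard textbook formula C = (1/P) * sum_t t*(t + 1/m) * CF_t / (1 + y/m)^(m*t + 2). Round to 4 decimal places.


Coupon per period c = face * coupon_rate / m = 3.900000
Periods per year m = 2; per-period yield y/m = 0.036500
Number of cashflows N = 6
Cashflows (t years, CF_t, discount factor 1/(1+y/m)^(m*t), PV):
  t = 0.5000: CF_t = 3.900000, DF = 0.964785, PV = 3.762663
  t = 1.0000: CF_t = 3.900000, DF = 0.930811, PV = 3.630162
  t = 1.5000: CF_t = 3.900000, DF = 0.898033, PV = 3.502327
  t = 2.0000: CF_t = 3.900000, DF = 0.866409, PV = 3.378994
  t = 2.5000: CF_t = 3.900000, DF = 0.835898, PV = 3.260004
  t = 3.0000: CF_t = 103.900000, DF = 0.806462, PV = 83.791451
Price P = sum_t PV_t = 101.325600
Convexity numerator sum_t t*(t + 1/m) * CF_t / (1+y/m)^(m*t + 2):
  t = 0.5000: term = 1.751163
  t = 1.0000: term = 5.068491
  t = 1.5000: term = 9.780011
  t = 2.0000: term = 15.726018
  t = 2.5000: term = 22.758348
  t = 3.0000: term = 818.936815
Convexity = (1/P) * sum = 874.020846 / 101.325600 = 8.625864

Answer: Convexity = 8.6259


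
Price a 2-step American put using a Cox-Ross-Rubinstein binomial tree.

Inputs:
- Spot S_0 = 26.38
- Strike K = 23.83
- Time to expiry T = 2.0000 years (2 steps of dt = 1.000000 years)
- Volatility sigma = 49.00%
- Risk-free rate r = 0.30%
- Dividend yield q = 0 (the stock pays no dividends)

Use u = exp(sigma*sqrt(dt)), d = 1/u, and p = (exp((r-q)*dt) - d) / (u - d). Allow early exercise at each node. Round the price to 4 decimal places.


dt = T/N = 1.000000
u = exp(sigma*sqrt(dt)) = 1.632316; d = 1/u = 0.612626
p = (exp((r-q)*dt) - d) / (u - d) = 0.382840
Discount per step: exp(-r*dt) = 0.997004
Stock lattice S(k, i) with i counting down-moves:
  k=0: S(0,0) = 26.3800
  k=1: S(1,0) = 43.0605; S(1,1) = 16.1611
  k=2: S(2,0) = 70.2884; S(2,1) = 26.3800; S(2,2) = 9.9007
Terminal payoffs V(N, i) = max(K - S_T, 0):
  V(2,0) = 0.000000; V(2,1) = 0.000000; V(2,2) = 13.929293
Backward induction: V(k, i) = exp(-r*dt) * [p * V(k+1, i) + (1-p) * V(k+1, i+1)]; then take max(V_cont, immediate exercise) for American.
  V(1,0) = exp(-r*dt) * [p*0.000000 + (1-p)*0.000000] = 0.000000; exercise = 0.000000; V(1,0) = max -> 0.000000
  V(1,1) = exp(-r*dt) * [p*0.000000 + (1-p)*13.929293] = 8.570851; exercise = 7.668916; V(1,1) = max -> 8.570851
  V(0,0) = exp(-r*dt) * [p*0.000000 + (1-p)*8.570851] = 5.273741; exercise = 0.000000; V(0,0) = max -> 5.273741

Answer: Price = V(0,0) = 5.2737


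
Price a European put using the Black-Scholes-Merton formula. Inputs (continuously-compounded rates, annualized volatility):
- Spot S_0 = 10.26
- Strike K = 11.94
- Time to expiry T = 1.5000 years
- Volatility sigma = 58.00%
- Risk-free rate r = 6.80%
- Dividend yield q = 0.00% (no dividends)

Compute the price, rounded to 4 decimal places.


Answer: Price = 3.1880

Derivation:
d1 = (ln(S/K) + (r - q + 0.5*sigma^2) * T) / (sigma * sqrt(T)) = 0.28529338
d2 = d1 - sigma * sqrt(T) = -0.42505864
exp(-rT) = 0.90302955; exp(-qT) = 1.00000000
P = K * exp(-rT) * N(-d2) - S_0 * exp(-qT) * N(-d1)
N(-d1) = 0.38770969; N(-d2) = 0.66460304
P = 11.9400 * 0.90302955 * 0.66460304 - 10.2600 * 1.00000000 * 0.38770969 = 3.1880


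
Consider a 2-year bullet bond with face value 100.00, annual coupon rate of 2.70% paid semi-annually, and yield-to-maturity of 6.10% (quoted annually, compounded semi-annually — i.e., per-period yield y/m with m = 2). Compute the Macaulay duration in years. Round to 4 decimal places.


Answer: Macaulay duration = 1.9589 years

Derivation:
Coupon per period c = face * coupon_rate / m = 1.350000
Periods per year m = 2; per-period yield y/m = 0.030500
Number of cashflows N = 4
Cashflows (t years, CF_t, discount factor 1/(1+y/m)^(m*t), PV):
  t = 0.5000: CF_t = 1.350000, DF = 0.970403, PV = 1.310044
  t = 1.0000: CF_t = 1.350000, DF = 0.941681, PV = 1.271270
  t = 1.5000: CF_t = 1.350000, DF = 0.913810, PV = 1.233644
  t = 2.0000: CF_t = 101.350000, DF = 0.886764, PV = 89.873523
Price P = sum_t PV_t = 93.688481
Macaulay numerator sum_t t * PV_t:
  t * PV_t at t = 0.5000: 0.655022
  t * PV_t at t = 1.0000: 1.271270
  t * PV_t at t = 1.5000: 1.850466
  t * PV_t at t = 2.0000: 179.747047
Macaulay duration D = (sum_t t * PV_t) / P = 183.523804 / 93.688481 = 1.958873


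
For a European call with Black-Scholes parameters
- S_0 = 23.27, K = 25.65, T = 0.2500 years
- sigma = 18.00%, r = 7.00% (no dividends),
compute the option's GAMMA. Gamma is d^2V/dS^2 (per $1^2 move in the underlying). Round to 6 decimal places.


d1 = -0.8425399367; d2 = -0.9325399367
phi(d1) = 0.2797454194; exp(-qT) = 1.0000000000; exp(-rT) = 0.9826522357
Gamma = exp(-qT) * phi(d1) / (S * sigma * sqrt(T)) = 1.0000000000 * 0.2797454194 / (23.2700 * 0.1800 * 0.5000000000) = 0.133575

Answer: Gamma = 0.133575


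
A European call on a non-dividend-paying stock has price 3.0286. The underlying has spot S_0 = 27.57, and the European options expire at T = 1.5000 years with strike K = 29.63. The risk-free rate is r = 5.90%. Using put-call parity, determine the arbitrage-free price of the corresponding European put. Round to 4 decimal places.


Put-call parity: C - P = S_0 * exp(-qT) - K * exp(-rT).
S_0 * exp(-qT) = 27.5700 * 1.00000000 = 27.57000000
K * exp(-rT) = 29.6300 * 0.91530311 = 27.12043117
P = C - S*exp(-qT) + K*exp(-rT)
P = 3.0286 - 27.57000000 + 27.12043117 = 2.5790

Answer: Put price = 2.5790


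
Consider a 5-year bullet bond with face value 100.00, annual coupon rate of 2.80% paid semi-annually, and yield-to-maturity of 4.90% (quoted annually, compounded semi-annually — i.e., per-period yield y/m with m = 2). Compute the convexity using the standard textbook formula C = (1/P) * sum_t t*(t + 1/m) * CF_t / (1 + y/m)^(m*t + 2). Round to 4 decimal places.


Coupon per period c = face * coupon_rate / m = 1.400000
Periods per year m = 2; per-period yield y/m = 0.024500
Number of cashflows N = 10
Cashflows (t years, CF_t, discount factor 1/(1+y/m)^(m*t), PV):
  t = 0.5000: CF_t = 1.400000, DF = 0.976086, PV = 1.366520
  t = 1.0000: CF_t = 1.400000, DF = 0.952744, PV = 1.333841
  t = 1.5000: CF_t = 1.400000, DF = 0.929960, PV = 1.301944
  t = 2.0000: CF_t = 1.400000, DF = 0.907721, PV = 1.270809
  t = 2.5000: CF_t = 1.400000, DF = 0.886013, PV = 1.240418
  t = 3.0000: CF_t = 1.400000, DF = 0.864825, PV = 1.210755
  t = 3.5000: CF_t = 1.400000, DF = 0.844143, PV = 1.181801
  t = 4.0000: CF_t = 1.400000, DF = 0.823957, PV = 1.153539
  t = 4.5000: CF_t = 1.400000, DF = 0.804252, PV = 1.125953
  t = 5.0000: CF_t = 101.400000, DF = 0.785019, PV = 79.600964
Price P = sum_t PV_t = 90.786544
Convexity numerator sum_t t*(t + 1/m) * CF_t / (1+y/m)^(m*t + 2):
  t = 0.5000: term = 0.650972
  t = 1.0000: term = 1.906213
  t = 1.5000: term = 3.721255
  t = 2.0000: term = 6.053775
  t = 2.5000: term = 8.863506
  t = 3.0000: term = 12.112161
  t = 3.5000: term = 15.763346
  t = 4.0000: term = 19.782488
  t = 4.5000: term = 24.136760
  t = 5.0000: term = 2085.581165
Convexity = (1/P) * sum = 2178.571641 / 90.786544 = 23.996636

Answer: Convexity = 23.9966


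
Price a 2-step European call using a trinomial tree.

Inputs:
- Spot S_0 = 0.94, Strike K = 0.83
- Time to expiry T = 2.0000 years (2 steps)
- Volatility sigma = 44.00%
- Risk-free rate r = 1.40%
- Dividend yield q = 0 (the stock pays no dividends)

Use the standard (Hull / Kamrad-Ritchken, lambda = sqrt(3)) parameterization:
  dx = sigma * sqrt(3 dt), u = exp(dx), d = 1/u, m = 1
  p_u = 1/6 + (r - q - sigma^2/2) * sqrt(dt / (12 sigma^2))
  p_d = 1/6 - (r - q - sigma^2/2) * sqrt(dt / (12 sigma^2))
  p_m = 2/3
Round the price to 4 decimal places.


dt = T/N = 1.000000; dx = sigma*sqrt(3*dt) = 0.762102
u = exp(dx) = 2.142776; d = 1/u = 0.466684
p_u = 0.112343, p_m = 0.666667, p_d = 0.220990
Discount per step: exp(-r*dt) = 0.986098
Stock lattice S(k, j) with j the centered position index:
  k=0: S(0,+0) = 0.9400
  k=1: S(1,-1) = 0.4387; S(1,+0) = 0.9400; S(1,+1) = 2.0142
  k=2: S(2,-2) = 0.2047; S(2,-1) = 0.4387; S(2,+0) = 0.9400; S(2,+1) = 2.0142; S(2,+2) = 4.3160
Terminal payoffs V(N, j) = max(S_T - K, 0):
  V(2,-2) = 0.000000; V(2,-1) = 0.000000; V(2,+0) = 0.110000; V(2,+1) = 1.184210; V(2,+2) = 3.486001
Backward induction: V(k, j) = exp(-r*dt) * [p_u * V(k+1, j+1) + p_m * V(k+1, j) + p_d * V(k+1, j-1)]
  V(1,-1) = exp(-r*dt) * [p_u*0.110000 + p_m*0.000000 + p_d*0.000000] = 0.012186
  V(1,+0) = exp(-r*dt) * [p_u*1.184210 + p_m*0.110000 + p_d*0.000000] = 0.203502
  V(1,+1) = exp(-r*dt) * [p_u*3.486001 + p_m*1.184210 + p_d*0.110000] = 1.188653
  V(0,+0) = exp(-r*dt) * [p_u*1.188653 + p_m*0.203502 + p_d*0.012186] = 0.268118

Answer: Price = V(0,0) = 0.2681


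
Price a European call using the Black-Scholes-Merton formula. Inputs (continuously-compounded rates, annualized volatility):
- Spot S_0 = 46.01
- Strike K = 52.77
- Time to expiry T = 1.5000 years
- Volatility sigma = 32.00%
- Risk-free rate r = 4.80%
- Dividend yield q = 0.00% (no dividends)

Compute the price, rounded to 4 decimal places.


Answer: Price = 5.9416

Derivation:
d1 = (ln(S/K) + (r - q + 0.5*sigma^2) * T) / (sigma * sqrt(T)) = 0.02989377
d2 = d1 - sigma * sqrt(T) = -0.36202459
exp(-rT) = 0.93053090; exp(-qT) = 1.00000000
C = S_0 * exp(-qT) * N(d1) - K * exp(-rT) * N(d2)
N(d1) = 0.51192411; N(d2) = 0.35866683
C = 46.0100 * 1.00000000 * 0.51192411 - 52.7700 * 0.93053090 * 0.35866683 = 5.9416


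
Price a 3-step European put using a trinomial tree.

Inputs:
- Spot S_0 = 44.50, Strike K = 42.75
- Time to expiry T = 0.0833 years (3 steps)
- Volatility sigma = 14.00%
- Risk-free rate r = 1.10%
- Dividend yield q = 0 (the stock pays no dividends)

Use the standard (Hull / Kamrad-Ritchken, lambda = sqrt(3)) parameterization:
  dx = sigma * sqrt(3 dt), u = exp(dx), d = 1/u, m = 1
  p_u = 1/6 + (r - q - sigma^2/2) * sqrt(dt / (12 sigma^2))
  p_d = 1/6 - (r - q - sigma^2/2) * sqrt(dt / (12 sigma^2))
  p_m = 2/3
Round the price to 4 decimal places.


dt = T/N = 0.027767; dx = sigma*sqrt(3*dt) = 0.040406
u = exp(dx) = 1.041234; d = 1/u = 0.960399
p_u = 0.167079, p_m = 0.666667, p_d = 0.166254
Discount per step: exp(-r*dt) = 0.999695
Stock lattice S(k, j) with j the centered position index:
  k=0: S(0,+0) = 44.5000
  k=1: S(1,-1) = 42.7378; S(1,+0) = 44.5000; S(1,+1) = 46.3349
  k=2: S(2,-2) = 41.0453; S(2,-1) = 42.7378; S(2,+0) = 44.5000; S(2,+1) = 46.3349; S(2,+2) = 48.2455
  k=3: S(3,-3) = 39.4199; S(3,-2) = 41.0453; S(3,-1) = 42.7378; S(3,+0) = 44.5000; S(3,+1) = 46.3349; S(3,+2) = 48.2455; S(3,+3) = 50.2348
Terminal payoffs V(N, j) = max(K - S_T, 0):
  V(3,-3) = 3.330135; V(3,-2) = 1.704701; V(3,-1) = 0.012244; V(3,+0) = 0.000000; V(3,+1) = 0.000000; V(3,+2) = 0.000000; V(3,+3) = 0.000000
Backward induction: V(k, j) = exp(-r*dt) * [p_u * V(k+1, j+1) + p_m * V(k+1, j) + p_d * V(k+1, j-1)]
  V(2,-2) = exp(-r*dt) * [p_u*0.012244 + p_m*1.704701 + p_d*3.330135] = 1.691645
  V(2,-1) = exp(-r*dt) * [p_u*0.000000 + p_m*0.012244 + p_d*1.704701] = 0.291487
  V(2,+0) = exp(-r*dt) * [p_u*0.000000 + p_m*0.000000 + p_d*0.012244] = 0.002035
  V(2,+1) = exp(-r*dt) * [p_u*0.000000 + p_m*0.000000 + p_d*0.000000] = 0.000000
  V(2,+2) = exp(-r*dt) * [p_u*0.000000 + p_m*0.000000 + p_d*0.000000] = 0.000000
  V(1,-1) = exp(-r*dt) * [p_u*0.002035 + p_m*0.291487 + p_d*1.691645] = 0.475763
  V(1,+0) = exp(-r*dt) * [p_u*0.000000 + p_m*0.002035 + p_d*0.291487] = 0.049802
  V(1,+1) = exp(-r*dt) * [p_u*0.000000 + p_m*0.000000 + p_d*0.002035] = 0.000338
  V(0,+0) = exp(-r*dt) * [p_u*0.000338 + p_m*0.049802 + p_d*0.475763] = 0.112321

Answer: Price = V(0,0) = 0.1123


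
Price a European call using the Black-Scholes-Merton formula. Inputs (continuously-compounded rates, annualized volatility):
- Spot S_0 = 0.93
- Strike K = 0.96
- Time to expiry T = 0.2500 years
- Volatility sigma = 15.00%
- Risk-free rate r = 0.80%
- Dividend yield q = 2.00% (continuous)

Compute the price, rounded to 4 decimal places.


d1 = (ln(S/K) + (r - q + 0.5*sigma^2) * T) / (sigma * sqrt(T)) = -0.42581598
d2 = d1 - sigma * sqrt(T) = -0.50081598
exp(-rT) = 0.99800200; exp(-qT) = 0.99501248
C = S_0 * exp(-qT) * N(d1) - K * exp(-rT) * N(d2)
N(d1) = 0.33512097; N(d2) = 0.30825032
C = 0.9300 * 0.99501248 * 0.33512097 - 0.9600 * 0.99800200 * 0.30825032 = 0.0148

Answer: Price = 0.0148


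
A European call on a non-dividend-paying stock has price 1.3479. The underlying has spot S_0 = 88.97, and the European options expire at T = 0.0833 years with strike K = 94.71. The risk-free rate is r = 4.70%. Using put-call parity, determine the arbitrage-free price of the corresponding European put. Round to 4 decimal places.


Put-call parity: C - P = S_0 * exp(-qT) - K * exp(-rT).
S_0 * exp(-qT) = 88.9700 * 1.00000000 = 88.97000000
K * exp(-rT) = 94.7100 * 0.99609255 = 94.33992579
P = C - S*exp(-qT) + K*exp(-rT)
P = 1.3479 - 88.97000000 + 94.33992579 = 6.7178

Answer: Put price = 6.7178


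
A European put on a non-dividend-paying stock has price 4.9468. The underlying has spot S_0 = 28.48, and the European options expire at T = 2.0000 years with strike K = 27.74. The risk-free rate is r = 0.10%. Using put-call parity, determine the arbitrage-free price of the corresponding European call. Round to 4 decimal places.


Answer: Call price = 5.7422

Derivation:
Put-call parity: C - P = S_0 * exp(-qT) - K * exp(-rT).
S_0 * exp(-qT) = 28.4800 * 1.00000000 = 28.48000000
K * exp(-rT) = 27.7400 * 0.99800200 = 27.68457544
C = P + S*exp(-qT) - K*exp(-rT)
C = 4.9468 + 28.48000000 - 27.68457544 = 5.7422


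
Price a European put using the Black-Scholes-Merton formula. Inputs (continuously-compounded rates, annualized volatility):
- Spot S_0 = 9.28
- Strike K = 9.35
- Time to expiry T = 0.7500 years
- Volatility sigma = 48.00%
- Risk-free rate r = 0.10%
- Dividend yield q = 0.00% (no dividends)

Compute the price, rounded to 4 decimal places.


d1 = (ln(S/K) + (r - q + 0.5*sigma^2) * T) / (sigma * sqrt(T)) = 0.19157253
d2 = d1 - sigma * sqrt(T) = -0.22411967
exp(-rT) = 0.99925028; exp(-qT) = 1.00000000
P = K * exp(-rT) * N(-d2) - S_0 * exp(-qT) * N(-d1)
N(-d1) = 0.42403853; N(-d2) = 0.58866791
P = 9.3500 * 0.99925028 * 0.58866791 - 9.2800 * 1.00000000 * 0.42403853 = 1.5648

Answer: Price = 1.5648


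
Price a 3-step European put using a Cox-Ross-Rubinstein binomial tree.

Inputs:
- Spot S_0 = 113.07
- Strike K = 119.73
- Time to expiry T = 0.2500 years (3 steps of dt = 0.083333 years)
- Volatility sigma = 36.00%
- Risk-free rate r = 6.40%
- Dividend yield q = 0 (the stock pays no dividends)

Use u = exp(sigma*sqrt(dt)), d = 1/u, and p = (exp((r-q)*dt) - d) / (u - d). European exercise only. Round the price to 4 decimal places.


dt = T/N = 0.083333
u = exp(sigma*sqrt(dt)) = 1.109515; d = 1/u = 0.901295
p = (exp((r-q)*dt) - d) / (u - d) = 0.499725
Discount per step: exp(-r*dt) = 0.994681
Stock lattice S(k, i) with i counting down-moves:
  k=0: S(0,0) = 113.0700
  k=1: S(1,0) = 125.4529; S(1,1) = 101.9094
  k=2: S(2,0) = 139.1918; S(2,1) = 113.0700; S(2,2) = 91.8504
  k=3: S(3,0) = 154.4355; S(3,1) = 125.4529; S(3,2) = 101.9094; S(3,3) = 82.7843
Terminal payoffs V(N, i) = max(K - S_T, 0):
  V(3,0) = 0.000000; V(3,1) = 0.000000; V(3,2) = 17.820614; V(3,3) = 36.945740
Backward induction: V(k, i) = exp(-r*dt) * [p * V(k+1, i) + (1-p) * V(k+1, i+1)].
  V(2,0) = exp(-r*dt) * [p*0.000000 + (1-p)*0.000000] = 0.000000
  V(2,1) = exp(-r*dt) * [p*0.000000 + (1-p)*17.820614] = 8.867788
  V(2,2) = exp(-r*dt) * [p*17.820614 + (1-p)*36.945740] = 27.242755
  V(1,0) = exp(-r*dt) * [p*0.000000 + (1-p)*8.867788] = 4.412736
  V(1,1) = exp(-r*dt) * [p*8.867788 + (1-p)*27.242755] = 17.964261
  V(0,0) = exp(-r*dt) * [p*4.412736 + (1-p)*17.964261] = 11.132694

Answer: Price = V(0,0) = 11.1327


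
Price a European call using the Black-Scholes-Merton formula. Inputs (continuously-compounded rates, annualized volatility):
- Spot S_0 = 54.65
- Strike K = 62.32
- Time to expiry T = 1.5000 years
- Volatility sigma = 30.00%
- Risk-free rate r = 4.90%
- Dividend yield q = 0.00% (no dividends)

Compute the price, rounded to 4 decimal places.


d1 = (ln(S/K) + (r - q + 0.5*sigma^2) * T) / (sigma * sqrt(T)) = 0.02630973
d2 = d1 - sigma * sqrt(T) = -0.34111373
exp(-rT) = 0.92913615; exp(-qT) = 1.00000000
C = S_0 * exp(-qT) * N(d1) - K * exp(-rT) * N(d2)
N(d1) = 0.51049485; N(d2) = 0.36650898
C = 54.6500 * 1.00000000 * 0.51049485 - 62.3200 * 0.92913615 * 0.36650898 = 6.6763

Answer: Price = 6.6763


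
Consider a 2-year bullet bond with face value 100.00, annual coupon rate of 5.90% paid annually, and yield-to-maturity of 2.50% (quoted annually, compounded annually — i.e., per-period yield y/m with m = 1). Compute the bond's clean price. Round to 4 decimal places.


Coupon per period c = face * coupon_rate / m = 5.900000
Periods per year m = 1; per-period yield y/m = 0.025000
Number of cashflows N = 2
Cashflows (t years, CF_t, discount factor 1/(1+y/m)^(m*t), PV):
  t = 1.0000: CF_t = 5.900000, DF = 0.975610, PV = 5.756098
  t = 2.0000: CF_t = 105.900000, DF = 0.951814, PV = 100.797145
Price P = sum_t PV_t = 106.553242

Answer: Price = 106.5532


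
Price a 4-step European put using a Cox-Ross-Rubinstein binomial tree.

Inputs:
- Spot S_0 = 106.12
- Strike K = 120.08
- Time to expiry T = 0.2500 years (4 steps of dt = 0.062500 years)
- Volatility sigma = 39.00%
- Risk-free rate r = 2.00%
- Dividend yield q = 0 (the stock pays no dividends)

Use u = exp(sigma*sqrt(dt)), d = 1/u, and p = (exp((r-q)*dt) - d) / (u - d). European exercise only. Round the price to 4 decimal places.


dt = T/N = 0.062500
u = exp(sigma*sqrt(dt)) = 1.102411; d = 1/u = 0.907102
p = (exp((r-q)*dt) - d) / (u - d) = 0.482048
Discount per step: exp(-r*dt) = 0.998751
Stock lattice S(k, i) with i counting down-moves:
  k=0: S(0,0) = 106.1200
  k=1: S(1,0) = 116.9879; S(1,1) = 96.2617
  k=2: S(2,0) = 128.9688; S(2,1) = 106.1200; S(2,2) = 87.3192
  k=3: S(3,0) = 142.1767; S(3,1) = 116.9879; S(3,2) = 96.2617; S(3,3) = 79.2075
  k=4: S(4,0) = 156.7372; S(4,1) = 128.9688; S(4,2) = 106.1200; S(4,3) = 87.3192; S(4,4) = 71.8493
Terminal payoffs V(N, i) = max(K - S_T, 0):
  V(4,0) = 0.000000; V(4,1) = 0.000000; V(4,2) = 13.960000; V(4,3) = 32.760786; V(4,4) = 48.230724
Backward induction: V(k, i) = exp(-r*dt) * [p * V(k+1, i) + (1-p) * V(k+1, i+1)].
  V(3,0) = exp(-r*dt) * [p*0.000000 + (1-p)*0.000000] = 0.000000
  V(3,1) = exp(-r*dt) * [p*0.000000 + (1-p)*13.960000] = 7.221572
  V(3,2) = exp(-r*dt) * [p*13.960000 + (1-p)*32.760786] = 23.668293
  V(3,3) = exp(-r*dt) * [p*32.760786 + (1-p)*48.230724] = 40.722530
  V(2,0) = exp(-r*dt) * [p*0.000000 + (1-p)*7.221572] = 3.735752
  V(2,1) = exp(-r*dt) * [p*7.221572 + (1-p)*23.668293] = 15.720514
  V(2,2) = exp(-r*dt) * [p*23.668293 + (1-p)*40.722530] = 32.460961
  V(1,0) = exp(-r*dt) * [p*3.735752 + (1-p)*15.720514] = 9.930857
  V(1,1) = exp(-r*dt) * [p*15.720514 + (1-p)*32.460961] = 24.360785
  V(0,0) = exp(-r*dt) * [p*9.930857 + (1-p)*24.360785] = 17.383119

Answer: Price = V(0,0) = 17.3831


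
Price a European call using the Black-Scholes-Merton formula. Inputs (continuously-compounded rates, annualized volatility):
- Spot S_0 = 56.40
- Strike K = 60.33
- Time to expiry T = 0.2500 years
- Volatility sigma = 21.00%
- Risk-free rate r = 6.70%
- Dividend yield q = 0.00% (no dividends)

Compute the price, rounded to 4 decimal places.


d1 = (ln(S/K) + (r - q + 0.5*sigma^2) * T) / (sigma * sqrt(T)) = -0.42950318
d2 = d1 - sigma * sqrt(T) = -0.53450318
exp(-rT) = 0.98338950; exp(-qT) = 1.00000000
C = S_0 * exp(-qT) * N(d1) - K * exp(-rT) * N(d2)
N(d1) = 0.33377854; N(d2) = 0.29649672
C = 56.4000 * 1.00000000 * 0.33377854 - 60.3300 * 0.98338950 * 0.29649672 = 1.2346

Answer: Price = 1.2346


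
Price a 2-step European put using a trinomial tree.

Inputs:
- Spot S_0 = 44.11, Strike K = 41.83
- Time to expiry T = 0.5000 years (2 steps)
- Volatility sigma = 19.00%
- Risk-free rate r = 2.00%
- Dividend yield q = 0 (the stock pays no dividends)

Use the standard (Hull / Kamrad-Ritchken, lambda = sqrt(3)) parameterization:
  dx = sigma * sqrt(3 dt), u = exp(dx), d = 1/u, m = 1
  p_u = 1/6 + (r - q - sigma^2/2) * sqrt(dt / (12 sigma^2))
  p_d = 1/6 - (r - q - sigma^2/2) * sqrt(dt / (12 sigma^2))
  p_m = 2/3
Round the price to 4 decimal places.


Answer: Price = V(0,0) = 1.2347

Derivation:
dt = T/N = 0.250000; dx = sigma*sqrt(3*dt) = 0.164545
u = exp(dx) = 1.178856; d = 1/u = 0.848280
p_u = 0.168148, p_m = 0.666667, p_d = 0.165185
Discount per step: exp(-r*dt) = 0.995012
Stock lattice S(k, j) with j the centered position index:
  k=0: S(0,+0) = 44.1100
  k=1: S(1,-1) = 37.4176; S(1,+0) = 44.1100; S(1,+1) = 51.9994
  k=2: S(2,-2) = 31.7406; S(2,-1) = 37.4176; S(2,+0) = 44.1100; S(2,+1) = 51.9994; S(2,+2) = 61.2998
Terminal payoffs V(N, j) = max(K - S_T, 0):
  V(2,-2) = 10.089392; V(2,-1) = 4.412381; V(2,+0) = 0.000000; V(2,+1) = 0.000000; V(2,+2) = 0.000000
Backward induction: V(k, j) = exp(-r*dt) * [p_u * V(k+1, j+1) + p_m * V(k+1, j) + p_d * V(k+1, j-1)]
  V(1,-1) = exp(-r*dt) * [p_u*0.000000 + p_m*4.412381 + p_d*10.089392] = 4.585223
  V(1,+0) = exp(-r*dt) * [p_u*0.000000 + p_m*0.000000 + p_d*4.412381] = 0.725225
  V(1,+1) = exp(-r*dt) * [p_u*0.000000 + p_m*0.000000 + p_d*0.000000] = 0.000000
  V(0,+0) = exp(-r*dt) * [p_u*0.000000 + p_m*0.725225 + p_d*4.585223] = 1.234706


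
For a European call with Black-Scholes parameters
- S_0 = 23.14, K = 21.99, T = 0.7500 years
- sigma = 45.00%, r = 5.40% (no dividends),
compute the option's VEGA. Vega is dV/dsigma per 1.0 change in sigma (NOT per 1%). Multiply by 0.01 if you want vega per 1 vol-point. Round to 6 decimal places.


Answer: Vega = 7.290072

Derivation:
d1 = 0.4295804628; d2 = 0.0398690311
phi(d1) = 0.3637791886; exp(-qT) = 1.0000000000; exp(-rT) = 0.9603091645
Vega = S * exp(-qT) * phi(d1) * sqrt(T) = 23.1400 * 1.0000000000 * 0.3637791886 * 0.8660254038 = 7.290072


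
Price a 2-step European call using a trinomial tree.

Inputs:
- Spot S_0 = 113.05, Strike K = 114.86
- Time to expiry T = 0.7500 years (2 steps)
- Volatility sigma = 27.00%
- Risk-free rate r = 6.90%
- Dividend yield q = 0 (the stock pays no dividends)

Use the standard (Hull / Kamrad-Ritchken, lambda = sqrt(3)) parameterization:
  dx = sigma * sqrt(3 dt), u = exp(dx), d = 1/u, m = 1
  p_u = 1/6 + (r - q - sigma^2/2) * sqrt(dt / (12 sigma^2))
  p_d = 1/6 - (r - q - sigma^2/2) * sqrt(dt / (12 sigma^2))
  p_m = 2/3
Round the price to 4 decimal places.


Answer: Price = V(0,0) = 11.3630

Derivation:
dt = T/N = 0.375000; dx = sigma*sqrt(3*dt) = 0.286378
u = exp(dx) = 1.331596; d = 1/u = 0.750979
p_u = 0.187978, p_m = 0.666667, p_d = 0.145355
Discount per step: exp(-r*dt) = 0.974457
Stock lattice S(k, j) with j the centered position index:
  k=0: S(0,+0) = 113.0500
  k=1: S(1,-1) = 84.8981; S(1,+0) = 113.0500; S(1,+1) = 150.5369
  k=2: S(2,-2) = 63.7567; S(2,-1) = 84.8981; S(2,+0) = 113.0500; S(2,+1) = 150.5369; S(2,+2) = 200.4544
Terminal payoffs V(N, j) = max(S_T - K, 0):
  V(2,-2) = 0.000000; V(2,-1) = 0.000000; V(2,+0) = 0.000000; V(2,+1) = 35.676931; V(2,+2) = 85.594380
Backward induction: V(k, j) = exp(-r*dt) * [p_u * V(k+1, j+1) + p_m * V(k+1, j) + p_d * V(k+1, j-1)]
  V(1,-1) = exp(-r*dt) * [p_u*0.000000 + p_m*0.000000 + p_d*0.000000] = 0.000000
  V(1,+0) = exp(-r*dt) * [p_u*35.676931 + p_m*0.000000 + p_d*0.000000] = 6.535177
  V(1,+1) = exp(-r*dt) * [p_u*85.594380 + p_m*35.676931 + p_d*0.000000] = 38.855970
  V(0,+0) = exp(-r*dt) * [p_u*38.855970 + p_m*6.535177 + p_d*0.000000] = 11.363000


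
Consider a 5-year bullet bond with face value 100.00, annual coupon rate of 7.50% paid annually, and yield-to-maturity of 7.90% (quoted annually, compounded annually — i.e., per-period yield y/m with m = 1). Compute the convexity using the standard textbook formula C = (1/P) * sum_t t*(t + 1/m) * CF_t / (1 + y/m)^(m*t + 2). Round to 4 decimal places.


Answer: Convexity = 21.2983

Derivation:
Coupon per period c = face * coupon_rate / m = 7.500000
Periods per year m = 1; per-period yield y/m = 0.079000
Number of cashflows N = 5
Cashflows (t years, CF_t, discount factor 1/(1+y/m)^(m*t), PV):
  t = 1.0000: CF_t = 7.500000, DF = 0.926784, PV = 6.950880
  t = 2.0000: CF_t = 7.500000, DF = 0.858929, PV = 6.441965
  t = 3.0000: CF_t = 7.500000, DF = 0.796041, PV = 5.970311
  t = 4.0000: CF_t = 7.500000, DF = 0.737758, PV = 5.533189
  t = 5.0000: CF_t = 107.500000, DF = 0.683743, PV = 73.502353
Price P = sum_t PV_t = 98.398698
Convexity numerator sum_t t*(t + 1/m) * CF_t / (1+y/m)^(m*t + 2):
  t = 1.0000: term = 11.940621
  t = 2.0000: term = 33.199132
  t = 3.0000: term = 61.536853
  t = 4.0000: term = 95.052291
  t = 5.0000: term = 1893.998393
Convexity = (1/P) * sum = 2095.727292 / 98.398698 = 21.298323


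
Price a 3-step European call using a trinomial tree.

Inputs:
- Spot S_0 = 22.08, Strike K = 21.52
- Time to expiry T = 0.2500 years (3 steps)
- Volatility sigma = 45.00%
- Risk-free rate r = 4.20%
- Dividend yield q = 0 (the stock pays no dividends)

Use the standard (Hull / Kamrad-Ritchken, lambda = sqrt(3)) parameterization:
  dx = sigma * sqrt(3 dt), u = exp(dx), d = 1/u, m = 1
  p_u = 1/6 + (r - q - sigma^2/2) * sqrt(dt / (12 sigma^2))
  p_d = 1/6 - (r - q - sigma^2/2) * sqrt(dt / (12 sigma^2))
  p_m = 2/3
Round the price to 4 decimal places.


Answer: Price = V(0,0) = 2.2739

Derivation:
dt = T/N = 0.083333; dx = sigma*sqrt(3*dt) = 0.225000
u = exp(dx) = 1.252323; d = 1/u = 0.798516
p_u = 0.155694, p_m = 0.666667, p_d = 0.177639
Discount per step: exp(-r*dt) = 0.996506
Stock lattice S(k, j) with j the centered position index:
  k=0: S(0,+0) = 22.0800
  k=1: S(1,-1) = 17.6312; S(1,+0) = 22.0800; S(1,+1) = 27.6513
  k=2: S(2,-2) = 14.0788; S(2,-1) = 17.6312; S(2,+0) = 22.0800; S(2,+1) = 27.6513; S(2,+2) = 34.6283
  k=3: S(3,-3) = 11.2422; S(3,-2) = 14.0788; S(3,-1) = 17.6312; S(3,+0) = 22.0800; S(3,+1) = 27.6513; S(3,+2) = 34.6283; S(3,+3) = 43.3658
Terminal payoffs V(N, j) = max(S_T - K, 0):
  V(3,-3) = 0.000000; V(3,-2) = 0.000000; V(3,-1) = 0.000000; V(3,+0) = 0.560000; V(3,+1) = 6.131286; V(3,+2) = 13.108333; V(3,+3) = 21.845848
Backward induction: V(k, j) = exp(-r*dt) * [p_u * V(k+1, j+1) + p_m * V(k+1, j) + p_d * V(k+1, j-1)]
  V(2,-2) = exp(-r*dt) * [p_u*0.000000 + p_m*0.000000 + p_d*0.000000] = 0.000000
  V(2,-1) = exp(-r*dt) * [p_u*0.560000 + p_m*0.000000 + p_d*0.000000] = 0.086884
  V(2,+0) = exp(-r*dt) * [p_u*6.131286 + p_m*0.560000 + p_d*0.000000] = 1.323301
  V(2,+1) = exp(-r*dt) * [p_u*13.108333 + p_m*6.131286 + p_d*0.560000] = 6.206137
  V(2,+2) = exp(-r*dt) * [p_u*21.845848 + p_m*13.108333 + p_d*6.131286] = 13.183099
  V(1,-1) = exp(-r*dt) * [p_u*1.323301 + p_m*0.086884 + p_d*0.000000] = 0.263031
  V(1,+0) = exp(-r*dt) * [p_u*6.206137 + p_m*1.323301 + p_d*0.086884] = 1.857383
  V(1,+1) = exp(-r*dt) * [p_u*13.183099 + p_m*6.206137 + p_d*1.323301] = 6.402581
  V(0,+0) = exp(-r*dt) * [p_u*6.402581 + p_m*1.857383 + p_d*0.263031] = 2.273854


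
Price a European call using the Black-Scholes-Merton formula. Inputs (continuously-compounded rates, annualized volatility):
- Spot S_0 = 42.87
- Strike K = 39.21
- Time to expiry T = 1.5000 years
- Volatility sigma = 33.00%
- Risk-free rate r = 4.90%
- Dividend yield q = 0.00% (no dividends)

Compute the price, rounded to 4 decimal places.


Answer: Price = 10.0689

Derivation:
d1 = (ln(S/K) + (r - q + 0.5*sigma^2) * T) / (sigma * sqrt(T)) = 0.60474058
d2 = d1 - sigma * sqrt(T) = 0.20057477
exp(-rT) = 0.92913615; exp(-qT) = 1.00000000
C = S_0 * exp(-qT) * N(d1) - K * exp(-rT) * N(d2)
N(d1) = 0.72732431; N(d2) = 0.57948446
C = 42.8700 * 1.00000000 * 0.72732431 - 39.2100 * 0.92913615 * 0.57948446 = 10.0689
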